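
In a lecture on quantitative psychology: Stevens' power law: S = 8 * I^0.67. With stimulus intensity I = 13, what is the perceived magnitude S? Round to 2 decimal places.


S = 8 * 13^0.67
13^0.67 = 5.5762
S = 8 * 5.5762
= 44.61


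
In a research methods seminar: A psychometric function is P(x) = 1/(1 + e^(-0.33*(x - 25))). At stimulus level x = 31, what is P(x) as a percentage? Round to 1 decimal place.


P(x) = 1/(1 + e^(-0.33*(31 - 25)))
Exponent = -0.33 * 6 = -1.98
e^(-1.98) = 0.138069
P = 1/(1 + 0.138069) = 0.878681
Percentage = 87.9


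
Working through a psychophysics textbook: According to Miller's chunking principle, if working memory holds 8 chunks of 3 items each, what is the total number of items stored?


Total items = chunks * items_per_chunk
= 8 * 3
= 24


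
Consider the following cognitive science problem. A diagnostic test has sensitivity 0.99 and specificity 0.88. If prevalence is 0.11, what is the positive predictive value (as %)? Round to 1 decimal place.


PPV = (sens * prev) / (sens * prev + (1-spec) * (1-prev))
Numerator = 0.99 * 0.11 = 0.1089
P(positive and no disease) = (1 - spec) * (1 - prev) = (1 - 0.88) * (1 - 0.11) = 0.1068
Denominator = 0.1089 + 0.1068 = 0.2157
PPV = 0.1089 / 0.2157 = 0.504868
As percentage = 50.5


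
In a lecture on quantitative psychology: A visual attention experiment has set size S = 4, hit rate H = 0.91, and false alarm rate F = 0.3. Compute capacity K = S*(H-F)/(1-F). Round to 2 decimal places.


K = S * (H - F) / (1 - F)
H - F = 0.61
1 - F = 0.7
K = 4 * 0.61 / 0.7
= 3.49


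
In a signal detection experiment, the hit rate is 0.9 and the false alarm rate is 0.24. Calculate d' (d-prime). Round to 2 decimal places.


d' = z(HR) - z(FAR)
z(0.9) = 1.2816
z(0.24) = -0.7063
d' = 1.2816 - -0.7063
= 1.99


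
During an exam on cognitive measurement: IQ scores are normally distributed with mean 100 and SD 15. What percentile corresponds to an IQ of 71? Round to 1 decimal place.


z = (IQ - mean) / SD
z = (71 - 100) / 15 = -1.9333
Percentile = Phi(-1.9333) * 100
Phi(-1.9333) = 0.0266
= 2.7


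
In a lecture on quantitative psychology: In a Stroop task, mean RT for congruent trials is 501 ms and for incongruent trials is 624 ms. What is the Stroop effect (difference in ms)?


Stroop effect = RT(incongruent) - RT(congruent)
= 624 - 501
= 123 ms


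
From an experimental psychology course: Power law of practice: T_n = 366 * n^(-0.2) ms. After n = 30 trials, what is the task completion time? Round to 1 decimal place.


T_n = 366 * 30^(-0.2)
30^(-0.2) = 0.506496
T_n = 366 * 0.506496
= 185.4 ms


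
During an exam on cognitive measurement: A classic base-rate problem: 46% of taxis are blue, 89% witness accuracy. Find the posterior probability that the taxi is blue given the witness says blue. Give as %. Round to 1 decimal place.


P(blue | says blue) = P(says blue | blue)*P(blue) / [P(says blue | blue)*P(blue) + P(says blue | not blue)*P(not blue)]
Numerator = 0.89 * 0.46 = 0.4094
False identification = 0.11 * 0.54 = 0.0594
P = 0.4094 / (0.4094 + 0.0594)
= 0.4094 / 0.4688
As percentage = 87.3


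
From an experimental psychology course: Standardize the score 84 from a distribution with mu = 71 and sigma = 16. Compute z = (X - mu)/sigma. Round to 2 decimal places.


z = (X - mu) / sigma
= (84 - 71) / 16
= 13 / 16
= 0.81


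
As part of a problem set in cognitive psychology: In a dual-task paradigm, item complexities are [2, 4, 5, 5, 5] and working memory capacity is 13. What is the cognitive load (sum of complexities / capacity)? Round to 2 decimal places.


Total complexity = 2 + 4 + 5 + 5 + 5 = 21
Load = total / capacity = 21 / 13
= 1.62


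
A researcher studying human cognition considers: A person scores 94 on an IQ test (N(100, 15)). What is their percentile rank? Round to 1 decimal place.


z = (IQ - mean) / SD
z = (94 - 100) / 15 = -0.4
Percentile = Phi(-0.4) * 100
Phi(-0.4) = 0.344578
= 34.5


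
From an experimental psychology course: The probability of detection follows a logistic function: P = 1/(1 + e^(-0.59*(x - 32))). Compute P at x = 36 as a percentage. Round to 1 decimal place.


P(x) = 1/(1 + e^(-0.59*(36 - 32)))
Exponent = -0.59 * 4 = -2.36
e^(-2.36) = 0.09442
P = 1/(1 + 0.09442) = 0.913726
Percentage = 91.4


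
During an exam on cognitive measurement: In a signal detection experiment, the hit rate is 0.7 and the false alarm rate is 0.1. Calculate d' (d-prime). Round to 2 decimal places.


d' = z(HR) - z(FAR)
z(0.7) = 0.5244
z(0.1) = -1.2816
d' = 0.5244 - -1.2816
= 1.81


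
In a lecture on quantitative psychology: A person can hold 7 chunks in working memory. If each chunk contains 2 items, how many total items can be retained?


Total items = chunks * items_per_chunk
= 7 * 2
= 14


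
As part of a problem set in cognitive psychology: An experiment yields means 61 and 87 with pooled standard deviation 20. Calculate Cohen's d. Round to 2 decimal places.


Cohen's d = (M1 - M2) / S_pooled
= (61 - 87) / 20
= -26 / 20
= -1.30


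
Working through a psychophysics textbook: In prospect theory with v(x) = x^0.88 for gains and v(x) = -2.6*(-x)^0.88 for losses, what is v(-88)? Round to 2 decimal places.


Since x = -88 < 0, use v(x) = -lambda*(-x)^alpha
(-x) = 88
88^0.88 = 51.4215
v(-88) = -2.6 * 51.4215
= -133.70


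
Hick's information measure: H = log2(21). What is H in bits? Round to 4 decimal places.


H = log2(n)
H = log2(21)
= 4.3923


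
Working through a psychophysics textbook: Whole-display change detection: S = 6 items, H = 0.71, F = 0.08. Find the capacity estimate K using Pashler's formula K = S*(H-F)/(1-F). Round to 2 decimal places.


K = S * (H - F) / (1 - F)
H - F = 0.63
1 - F = 0.92
K = 6 * 0.63 / 0.92
= 4.11


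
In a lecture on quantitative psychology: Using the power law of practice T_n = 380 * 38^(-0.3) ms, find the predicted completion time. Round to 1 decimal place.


T_n = 380 * 38^(-0.3)
38^(-0.3) = 0.335788
T_n = 380 * 0.335788
= 127.6 ms


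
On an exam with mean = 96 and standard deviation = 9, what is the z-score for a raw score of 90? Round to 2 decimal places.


z = (X - mu) / sigma
= (90 - 96) / 9
= -6 / 9
= -0.67


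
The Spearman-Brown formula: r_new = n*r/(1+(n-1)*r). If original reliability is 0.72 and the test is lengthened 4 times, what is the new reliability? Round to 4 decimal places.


r_new = n*r / (1 + (n-1)*r)
Numerator = 4 * 0.72 = 2.88
Denominator = 1 + 3 * 0.72 = 3.16
r_new = 2.88 / 3.16
= 0.9114


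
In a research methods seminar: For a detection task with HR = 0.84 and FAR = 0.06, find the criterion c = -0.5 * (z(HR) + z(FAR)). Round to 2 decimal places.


c = -0.5 * (z(HR) + z(FAR))
z(0.84) = 0.9945
z(0.06) = -1.5548
c = -0.5 * (0.9945 + -1.5548)
= -0.5 * -0.5603
= 0.28


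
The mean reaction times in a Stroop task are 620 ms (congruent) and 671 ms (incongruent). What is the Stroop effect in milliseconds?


Stroop effect = RT(incongruent) - RT(congruent)
= 671 - 620
= 51 ms


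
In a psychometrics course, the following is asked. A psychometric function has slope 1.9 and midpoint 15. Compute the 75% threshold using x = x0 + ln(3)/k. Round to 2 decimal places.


At P = 0.75: 0.75 = 1/(1 + e^(-k*(x-x0)))
Solving: e^(-k*(x-x0)) = 1/3
x = x0 + ln(3)/k
ln(3) = 1.0986
x = 15 + 1.0986/1.9
= 15 + 0.5782
= 15.58


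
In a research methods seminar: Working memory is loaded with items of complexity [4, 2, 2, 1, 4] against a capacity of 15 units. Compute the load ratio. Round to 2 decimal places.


Total complexity = 4 + 2 + 2 + 1 + 4 = 13
Load = total / capacity = 13 / 15
= 0.87


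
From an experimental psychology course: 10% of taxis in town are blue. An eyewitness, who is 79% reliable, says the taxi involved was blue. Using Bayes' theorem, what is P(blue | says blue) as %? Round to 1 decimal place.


P(blue | says blue) = P(says blue | blue)*P(blue) / [P(says blue | blue)*P(blue) + P(says blue | not blue)*P(not blue)]
Numerator = 0.79 * 0.1 = 0.079
False identification = 0.21 * 0.9 = 0.189
P = 0.079 / (0.079 + 0.189)
= 0.079 / 0.268
As percentage = 29.5


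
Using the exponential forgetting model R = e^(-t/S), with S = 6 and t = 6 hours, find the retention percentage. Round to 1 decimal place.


R = e^(-t/S)
-t/S = -6/6 = -1.0
R = e^(-1.0) = 0.367879
Percentage = 0.367879 * 100
= 36.8


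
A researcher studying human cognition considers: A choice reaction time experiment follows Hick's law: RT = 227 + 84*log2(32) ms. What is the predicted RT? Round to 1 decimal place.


RT = 227 + 84 * log2(32)
log2(32) = 5.0
RT = 227 + 84 * 5.0
= 227 + 420.0
= 647.0 ms


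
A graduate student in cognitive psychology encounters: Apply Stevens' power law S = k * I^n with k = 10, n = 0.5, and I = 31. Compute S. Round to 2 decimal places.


S = 10 * 31^0.5
31^0.5 = 5.5678
S = 10 * 5.5678
= 55.68


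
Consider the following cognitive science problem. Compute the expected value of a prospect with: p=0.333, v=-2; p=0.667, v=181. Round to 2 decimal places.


EU = sum(p_i * v_i)
0.333 * -2 = -0.666
0.667 * 181 = 120.727
EU = -0.666 + 120.727
= 120.06


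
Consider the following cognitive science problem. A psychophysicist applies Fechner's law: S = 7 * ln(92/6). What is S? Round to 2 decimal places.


S = 7 * ln(92/6)
I/I0 = 15.333333
ln(15.333333) = 2.73
S = 7 * 2.73
= 19.11


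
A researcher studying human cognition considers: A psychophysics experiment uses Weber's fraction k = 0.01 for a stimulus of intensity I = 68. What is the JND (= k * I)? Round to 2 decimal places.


JND = k * I
JND = 0.01 * 68
= 0.68


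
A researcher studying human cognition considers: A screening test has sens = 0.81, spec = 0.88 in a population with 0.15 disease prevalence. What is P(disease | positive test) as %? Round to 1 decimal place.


PPV = (sens * prev) / (sens * prev + (1-spec) * (1-prev))
Numerator = 0.81 * 0.15 = 0.1215
P(positive and no disease) = (1 - spec) * (1 - prev) = (1 - 0.88) * (1 - 0.15) = 0.102
Denominator = 0.1215 + 0.102 = 0.2235
PPV = 0.1215 / 0.2235 = 0.543624
As percentage = 54.4


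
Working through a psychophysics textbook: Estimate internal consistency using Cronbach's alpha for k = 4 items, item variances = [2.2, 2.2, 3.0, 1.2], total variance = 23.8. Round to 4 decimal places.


alpha = (k/(k-1)) * (1 - sum(s_i^2)/s_total^2)
sum(item variances) = 8.6
k/(k-1) = 4/3 = 1.333333
1 - 8.6/23.8 = 1 - 0.361345 = 0.638655
alpha = 1.333333 * 0.638655
= 0.8515


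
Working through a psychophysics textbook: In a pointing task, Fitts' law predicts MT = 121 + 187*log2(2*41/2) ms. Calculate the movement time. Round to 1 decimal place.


MT = 121 + 187 * log2(2*41/2)
2D/W = 41.0
log2(41.0) = 5.3576
MT = 121 + 187 * 5.3576
= 1122.9 ms


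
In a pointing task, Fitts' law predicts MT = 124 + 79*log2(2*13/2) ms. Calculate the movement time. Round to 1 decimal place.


MT = 124 + 79 * log2(2*13/2)
2D/W = 13.0
log2(13.0) = 3.7004
MT = 124 + 79 * 3.7004
= 416.3 ms


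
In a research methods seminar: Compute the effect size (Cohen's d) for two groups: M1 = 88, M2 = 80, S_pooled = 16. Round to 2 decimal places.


Cohen's d = (M1 - M2) / S_pooled
= (88 - 80) / 16
= 8 / 16
= 0.50


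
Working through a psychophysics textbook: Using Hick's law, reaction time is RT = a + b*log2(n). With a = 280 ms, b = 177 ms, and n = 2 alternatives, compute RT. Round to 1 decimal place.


RT = 280 + 177 * log2(2)
log2(2) = 1.0
RT = 280 + 177 * 1.0
= 280 + 177.0
= 457.0 ms


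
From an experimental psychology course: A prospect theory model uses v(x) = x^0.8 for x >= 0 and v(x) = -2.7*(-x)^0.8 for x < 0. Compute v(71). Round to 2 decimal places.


Since x = 71 >= 0, use v(x) = x^0.8
71^0.8 = 30.2696
v(71) = 30.27


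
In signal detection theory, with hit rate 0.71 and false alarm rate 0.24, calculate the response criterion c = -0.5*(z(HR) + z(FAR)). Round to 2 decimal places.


c = -0.5 * (z(HR) + z(FAR))
z(0.71) = 0.5534
z(0.24) = -0.7063
c = -0.5 * (0.5534 + -0.7063)
= -0.5 * -0.1529
= 0.08


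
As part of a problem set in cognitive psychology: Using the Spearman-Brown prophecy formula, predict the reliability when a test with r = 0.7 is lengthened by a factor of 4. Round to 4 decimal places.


r_new = n*r / (1 + (n-1)*r)
Numerator = 4 * 0.7 = 2.8
Denominator = 1 + 3 * 0.7 = 3.1
r_new = 2.8 / 3.1
= 0.9032


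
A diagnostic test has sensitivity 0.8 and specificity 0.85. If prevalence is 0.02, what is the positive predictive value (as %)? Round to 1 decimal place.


PPV = (sens * prev) / (sens * prev + (1-spec) * (1-prev))
Numerator = 0.8 * 0.02 = 0.016
P(positive and no disease) = (1 - spec) * (1 - prev) = (1 - 0.85) * (1 - 0.02) = 0.147
Denominator = 0.016 + 0.147 = 0.163
PPV = 0.016 / 0.163 = 0.09816
As percentage = 9.8


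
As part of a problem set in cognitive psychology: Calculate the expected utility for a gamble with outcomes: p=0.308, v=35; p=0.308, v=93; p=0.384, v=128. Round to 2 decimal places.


EU = sum(p_i * v_i)
0.308 * 35 = 10.78
0.308 * 93 = 28.644
0.384 * 128 = 49.152
EU = 10.78 + 28.644 + 49.152
= 88.58


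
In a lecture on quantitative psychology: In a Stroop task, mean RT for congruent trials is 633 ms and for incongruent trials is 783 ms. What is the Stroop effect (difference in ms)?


Stroop effect = RT(incongruent) - RT(congruent)
= 783 - 633
= 150 ms


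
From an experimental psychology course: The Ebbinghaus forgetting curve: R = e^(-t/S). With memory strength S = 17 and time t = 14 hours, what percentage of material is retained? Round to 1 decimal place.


R = e^(-t/S)
-t/S = -14/17 = -0.823529
R = e^(-0.823529) = 0.43888
Percentage = 0.43888 * 100
= 43.9


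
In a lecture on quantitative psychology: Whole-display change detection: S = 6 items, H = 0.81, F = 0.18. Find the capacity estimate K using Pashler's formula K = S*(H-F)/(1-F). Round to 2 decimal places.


K = S * (H - F) / (1 - F)
H - F = 0.63
1 - F = 0.82
K = 6 * 0.63 / 0.82
= 4.61


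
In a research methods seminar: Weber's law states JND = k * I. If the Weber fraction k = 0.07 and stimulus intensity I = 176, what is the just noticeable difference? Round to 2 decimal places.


JND = k * I
JND = 0.07 * 176
= 12.32


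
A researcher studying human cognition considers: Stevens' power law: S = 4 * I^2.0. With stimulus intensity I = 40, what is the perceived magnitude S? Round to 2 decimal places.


S = 4 * 40^2.0
40^2.0 = 1600.0
S = 4 * 1600.0
= 6400.00


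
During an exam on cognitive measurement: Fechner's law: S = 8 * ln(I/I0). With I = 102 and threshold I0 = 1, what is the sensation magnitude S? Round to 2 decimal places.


S = 8 * ln(102/1)
I/I0 = 102.0
ln(102.0) = 4.625
S = 8 * 4.625
= 37.00


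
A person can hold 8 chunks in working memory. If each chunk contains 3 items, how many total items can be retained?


Total items = chunks * items_per_chunk
= 8 * 3
= 24


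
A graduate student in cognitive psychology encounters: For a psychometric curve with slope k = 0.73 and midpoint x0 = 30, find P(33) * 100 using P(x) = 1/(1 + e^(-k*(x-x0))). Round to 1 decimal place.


P(x) = 1/(1 + e^(-0.73*(33 - 30)))
Exponent = -0.73 * 3 = -2.19
e^(-2.19) = 0.111917
P = 1/(1 + 0.111917) = 0.899348
Percentage = 89.9


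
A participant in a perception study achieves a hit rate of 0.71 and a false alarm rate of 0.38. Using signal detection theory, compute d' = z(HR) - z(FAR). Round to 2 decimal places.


d' = z(HR) - z(FAR)
z(0.71) = 0.5534
z(0.38) = -0.3055
d' = 0.5534 - -0.3055
= 0.86


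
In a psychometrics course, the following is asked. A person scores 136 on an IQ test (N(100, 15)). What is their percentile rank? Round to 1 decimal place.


z = (IQ - mean) / SD
z = (136 - 100) / 15 = 2.4
Percentile = Phi(2.4) * 100
Phi(2.4) = 0.991802
= 99.2


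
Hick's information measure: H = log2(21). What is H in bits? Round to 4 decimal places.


H = log2(n)
H = log2(21)
= 4.3923


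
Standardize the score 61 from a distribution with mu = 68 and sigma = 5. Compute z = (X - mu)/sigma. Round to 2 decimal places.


z = (X - mu) / sigma
= (61 - 68) / 5
= -7 / 5
= -1.40


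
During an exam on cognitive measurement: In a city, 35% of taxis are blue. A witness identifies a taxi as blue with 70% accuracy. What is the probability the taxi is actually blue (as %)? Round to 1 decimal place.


P(blue | says blue) = P(says blue | blue)*P(blue) / [P(says blue | blue)*P(blue) + P(says blue | not blue)*P(not blue)]
Numerator = 0.7 * 0.35 = 0.245
False identification = 0.3 * 0.65 = 0.195
P = 0.245 / (0.245 + 0.195)
= 0.245 / 0.44
As percentage = 55.7


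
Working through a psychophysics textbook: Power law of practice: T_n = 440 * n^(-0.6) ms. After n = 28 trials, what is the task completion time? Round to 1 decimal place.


T_n = 440 * 28^(-0.6)
28^(-0.6) = 0.135427
T_n = 440 * 0.135427
= 59.6 ms


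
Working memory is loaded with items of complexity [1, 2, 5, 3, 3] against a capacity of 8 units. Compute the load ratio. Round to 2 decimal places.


Total complexity = 1 + 2 + 5 + 3 + 3 = 14
Load = total / capacity = 14 / 8
= 1.75


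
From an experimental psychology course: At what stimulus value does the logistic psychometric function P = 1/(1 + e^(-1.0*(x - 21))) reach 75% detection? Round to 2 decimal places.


At P = 0.75: 0.75 = 1/(1 + e^(-k*(x-x0)))
Solving: e^(-k*(x-x0)) = 1/3
x = x0 + ln(3)/k
ln(3) = 1.0986
x = 21 + 1.0986/1.0
= 21 + 1.0986
= 22.10


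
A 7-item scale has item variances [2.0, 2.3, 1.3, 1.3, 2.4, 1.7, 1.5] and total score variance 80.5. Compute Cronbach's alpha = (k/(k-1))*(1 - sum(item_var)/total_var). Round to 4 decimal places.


alpha = (k/(k-1)) * (1 - sum(s_i^2)/s_total^2)
sum(item variances) = 12.5
k/(k-1) = 7/6 = 1.166667
1 - 12.5/80.5 = 1 - 0.15528 = 0.84472
alpha = 1.166667 * 0.84472
= 0.9855


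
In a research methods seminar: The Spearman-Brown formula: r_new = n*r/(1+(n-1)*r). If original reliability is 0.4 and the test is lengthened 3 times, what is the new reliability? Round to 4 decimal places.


r_new = n*r / (1 + (n-1)*r)
Numerator = 3 * 0.4 = 1.2
Denominator = 1 + 2 * 0.4 = 1.8
r_new = 1.2 / 1.8
= 0.6667


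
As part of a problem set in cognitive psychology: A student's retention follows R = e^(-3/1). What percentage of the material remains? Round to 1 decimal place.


R = e^(-t/S)
-t/S = -3/1 = -3.0
R = e^(-3.0) = 0.049787
Percentage = 0.049787 * 100
= 5.0


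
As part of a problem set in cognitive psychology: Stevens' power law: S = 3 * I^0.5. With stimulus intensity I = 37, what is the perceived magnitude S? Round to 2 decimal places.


S = 3 * 37^0.5
37^0.5 = 6.0828
S = 3 * 6.0828
= 18.25


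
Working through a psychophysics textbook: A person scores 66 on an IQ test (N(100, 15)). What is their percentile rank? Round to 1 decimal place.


z = (IQ - mean) / SD
z = (66 - 100) / 15 = -2.2667
Percentile = Phi(-2.2667) * 100
Phi(-2.2667) = 0.011704
= 1.2


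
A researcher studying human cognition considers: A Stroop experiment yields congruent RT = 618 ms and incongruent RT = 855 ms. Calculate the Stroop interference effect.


Stroop effect = RT(incongruent) - RT(congruent)
= 855 - 618
= 237 ms


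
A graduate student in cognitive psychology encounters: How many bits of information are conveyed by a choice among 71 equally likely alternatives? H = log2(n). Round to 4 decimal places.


H = log2(n)
H = log2(71)
= 6.1497


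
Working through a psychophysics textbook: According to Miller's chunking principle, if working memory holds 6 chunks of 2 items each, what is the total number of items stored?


Total items = chunks * items_per_chunk
= 6 * 2
= 12


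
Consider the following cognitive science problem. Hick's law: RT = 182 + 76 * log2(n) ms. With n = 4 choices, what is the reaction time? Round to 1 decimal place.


RT = 182 + 76 * log2(4)
log2(4) = 2.0
RT = 182 + 76 * 2.0
= 182 + 152.0
= 334.0 ms


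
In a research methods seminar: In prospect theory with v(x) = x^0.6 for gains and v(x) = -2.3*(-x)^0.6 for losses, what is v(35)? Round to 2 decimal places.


Since x = 35 >= 0, use v(x) = x^0.6
35^0.6 = 8.4419
v(35) = 8.44


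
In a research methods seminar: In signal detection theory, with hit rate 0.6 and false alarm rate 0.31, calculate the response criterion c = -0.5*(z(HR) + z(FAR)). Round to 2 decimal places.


c = -0.5 * (z(HR) + z(FAR))
z(0.6) = 0.2533
z(0.31) = -0.4959
c = -0.5 * (0.2533 + -0.4959)
= -0.5 * -0.2426
= 0.12


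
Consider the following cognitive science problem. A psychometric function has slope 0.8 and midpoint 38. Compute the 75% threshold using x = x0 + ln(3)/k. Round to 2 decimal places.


At P = 0.75: 0.75 = 1/(1 + e^(-k*(x-x0)))
Solving: e^(-k*(x-x0)) = 1/3
x = x0 + ln(3)/k
ln(3) = 1.0986
x = 38 + 1.0986/0.8
= 38 + 1.3732
= 39.37


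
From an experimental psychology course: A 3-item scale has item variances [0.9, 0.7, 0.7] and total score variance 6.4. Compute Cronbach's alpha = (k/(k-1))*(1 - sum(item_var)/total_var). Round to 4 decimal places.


alpha = (k/(k-1)) * (1 - sum(s_i^2)/s_total^2)
sum(item variances) = 2.3
k/(k-1) = 3/2 = 1.5
1 - 2.3/6.4 = 1 - 0.359375 = 0.640625
alpha = 1.5 * 0.640625
= 0.9609


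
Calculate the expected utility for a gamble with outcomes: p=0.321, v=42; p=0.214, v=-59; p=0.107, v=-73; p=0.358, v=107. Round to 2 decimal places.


EU = sum(p_i * v_i)
0.321 * 42 = 13.482
0.214 * -59 = -12.626
0.107 * -73 = -7.811
0.358 * 107 = 38.306
EU = 13.482 + -12.626 + -7.811 + 38.306
= 31.35


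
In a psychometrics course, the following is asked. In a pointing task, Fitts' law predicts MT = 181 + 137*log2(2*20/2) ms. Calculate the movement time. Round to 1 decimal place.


MT = 181 + 137 * log2(2*20/2)
2D/W = 20.0
log2(20.0) = 4.3219
MT = 181 + 137 * 4.3219
= 773.1 ms


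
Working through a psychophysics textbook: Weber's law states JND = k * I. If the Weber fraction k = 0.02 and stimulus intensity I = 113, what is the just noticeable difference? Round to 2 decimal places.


JND = k * I
JND = 0.02 * 113
= 2.26


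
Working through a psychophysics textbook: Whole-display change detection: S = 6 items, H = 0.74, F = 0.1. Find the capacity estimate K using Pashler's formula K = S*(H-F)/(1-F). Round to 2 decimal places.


K = S * (H - F) / (1 - F)
H - F = 0.64
1 - F = 0.9
K = 6 * 0.64 / 0.9
= 4.27


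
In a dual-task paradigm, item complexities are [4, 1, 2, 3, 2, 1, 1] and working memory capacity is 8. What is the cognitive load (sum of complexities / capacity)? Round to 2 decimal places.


Total complexity = 4 + 1 + 2 + 3 + 2 + 1 + 1 = 14
Load = total / capacity = 14 / 8
= 1.75


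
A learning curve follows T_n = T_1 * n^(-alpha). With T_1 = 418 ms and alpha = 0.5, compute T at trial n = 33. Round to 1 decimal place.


T_n = 418 * 33^(-0.5)
33^(-0.5) = 0.174078
T_n = 418 * 0.174078
= 72.8 ms


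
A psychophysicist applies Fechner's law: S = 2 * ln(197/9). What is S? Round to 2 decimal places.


S = 2 * ln(197/9)
I/I0 = 21.888889
ln(21.888889) = 3.086
S = 2 * 3.086
= 6.17


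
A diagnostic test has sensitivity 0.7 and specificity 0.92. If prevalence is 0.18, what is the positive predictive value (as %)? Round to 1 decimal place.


PPV = (sens * prev) / (sens * prev + (1-spec) * (1-prev))
Numerator = 0.7 * 0.18 = 0.126
P(positive and no disease) = (1 - spec) * (1 - prev) = (1 - 0.92) * (1 - 0.18) = 0.0656
Denominator = 0.126 + 0.0656 = 0.1916
PPV = 0.126 / 0.1916 = 0.65762
As percentage = 65.8


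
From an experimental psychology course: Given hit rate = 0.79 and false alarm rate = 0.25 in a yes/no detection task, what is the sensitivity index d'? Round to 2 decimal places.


d' = z(HR) - z(FAR)
z(0.79) = 0.8064
z(0.25) = -0.6745
d' = 0.8064 - -0.6745
= 1.48


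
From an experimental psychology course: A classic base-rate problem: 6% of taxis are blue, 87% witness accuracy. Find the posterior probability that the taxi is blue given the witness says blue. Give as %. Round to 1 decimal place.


P(blue | says blue) = P(says blue | blue)*P(blue) / [P(says blue | blue)*P(blue) + P(says blue | not blue)*P(not blue)]
Numerator = 0.87 * 0.06 = 0.0522
False identification = 0.13 * 0.94 = 0.1222
P = 0.0522 / (0.0522 + 0.1222)
= 0.0522 / 0.1744
As percentage = 29.9


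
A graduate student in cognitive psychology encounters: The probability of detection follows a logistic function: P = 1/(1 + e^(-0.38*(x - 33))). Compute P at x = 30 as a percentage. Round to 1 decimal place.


P(x) = 1/(1 + e^(-0.38*(30 - 33)))
Exponent = -0.38 * -3 = 1.14
e^(1.14) = 3.126768
P = 1/(1 + 3.126768) = 0.24232
Percentage = 24.2


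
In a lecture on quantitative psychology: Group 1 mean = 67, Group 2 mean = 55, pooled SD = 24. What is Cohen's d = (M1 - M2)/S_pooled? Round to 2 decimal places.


Cohen's d = (M1 - M2) / S_pooled
= (67 - 55) / 24
= 12 / 24
= 0.50


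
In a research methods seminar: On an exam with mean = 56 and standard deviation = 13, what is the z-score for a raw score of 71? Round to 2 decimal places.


z = (X - mu) / sigma
= (71 - 56) / 13
= 15 / 13
= 1.15


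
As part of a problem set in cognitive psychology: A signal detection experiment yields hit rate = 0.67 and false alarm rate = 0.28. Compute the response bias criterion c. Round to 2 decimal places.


c = -0.5 * (z(HR) + z(FAR))
z(0.67) = 0.4399
z(0.28) = -0.5828
c = -0.5 * (0.4399 + -0.5828)
= -0.5 * -0.1429
= 0.07


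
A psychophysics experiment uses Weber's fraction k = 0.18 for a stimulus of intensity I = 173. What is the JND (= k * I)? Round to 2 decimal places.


JND = k * I
JND = 0.18 * 173
= 31.14


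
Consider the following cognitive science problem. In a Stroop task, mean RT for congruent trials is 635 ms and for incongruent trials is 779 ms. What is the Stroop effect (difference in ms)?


Stroop effect = RT(incongruent) - RT(congruent)
= 779 - 635
= 144 ms


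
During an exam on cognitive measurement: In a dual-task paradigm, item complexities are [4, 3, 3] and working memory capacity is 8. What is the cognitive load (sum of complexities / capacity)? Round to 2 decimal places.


Total complexity = 4 + 3 + 3 = 10
Load = total / capacity = 10 / 8
= 1.25


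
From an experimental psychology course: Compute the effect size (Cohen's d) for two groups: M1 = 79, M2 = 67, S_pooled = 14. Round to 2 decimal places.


Cohen's d = (M1 - M2) / S_pooled
= (79 - 67) / 14
= 12 / 14
= 0.86


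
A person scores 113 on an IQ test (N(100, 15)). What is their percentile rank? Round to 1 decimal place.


z = (IQ - mean) / SD
z = (113 - 100) / 15 = 0.8667
Percentile = Phi(0.8667) * 100
Phi(0.8667) = 0.806947
= 80.7


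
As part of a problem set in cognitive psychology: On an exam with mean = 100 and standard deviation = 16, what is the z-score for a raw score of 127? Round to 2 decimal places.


z = (X - mu) / sigma
= (127 - 100) / 16
= 27 / 16
= 1.69


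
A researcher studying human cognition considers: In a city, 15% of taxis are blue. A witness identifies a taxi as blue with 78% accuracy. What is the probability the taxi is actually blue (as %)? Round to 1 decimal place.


P(blue | says blue) = P(says blue | blue)*P(blue) / [P(says blue | blue)*P(blue) + P(says blue | not blue)*P(not blue)]
Numerator = 0.78 * 0.15 = 0.117
False identification = 0.22 * 0.85 = 0.187
P = 0.117 / (0.117 + 0.187)
= 0.117 / 0.304
As percentage = 38.5


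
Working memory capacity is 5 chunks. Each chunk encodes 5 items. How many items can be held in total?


Total items = chunks * items_per_chunk
= 5 * 5
= 25


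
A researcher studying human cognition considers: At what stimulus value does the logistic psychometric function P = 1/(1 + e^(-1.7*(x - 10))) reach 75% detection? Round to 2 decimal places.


At P = 0.75: 0.75 = 1/(1 + e^(-k*(x-x0)))
Solving: e^(-k*(x-x0)) = 1/3
x = x0 + ln(3)/k
ln(3) = 1.0986
x = 10 + 1.0986/1.7
= 10 + 0.6462
= 10.65


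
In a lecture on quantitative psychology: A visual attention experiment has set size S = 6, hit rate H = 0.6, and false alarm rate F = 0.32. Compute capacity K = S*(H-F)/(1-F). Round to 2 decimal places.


K = S * (H - F) / (1 - F)
H - F = 0.28
1 - F = 0.68
K = 6 * 0.28 / 0.68
= 2.47


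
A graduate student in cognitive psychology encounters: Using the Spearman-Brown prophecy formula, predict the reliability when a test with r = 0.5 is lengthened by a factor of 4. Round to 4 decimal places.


r_new = n*r / (1 + (n-1)*r)
Numerator = 4 * 0.5 = 2.0
Denominator = 1 + 3 * 0.5 = 2.5
r_new = 2.0 / 2.5
= 0.8000


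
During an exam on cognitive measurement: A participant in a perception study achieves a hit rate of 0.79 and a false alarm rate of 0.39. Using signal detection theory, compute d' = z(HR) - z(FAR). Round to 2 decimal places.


d' = z(HR) - z(FAR)
z(0.79) = 0.8064
z(0.39) = -0.2793
d' = 0.8064 - -0.2793
= 1.09


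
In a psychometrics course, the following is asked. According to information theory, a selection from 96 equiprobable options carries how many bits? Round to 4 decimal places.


H = log2(n)
H = log2(96)
= 6.5850


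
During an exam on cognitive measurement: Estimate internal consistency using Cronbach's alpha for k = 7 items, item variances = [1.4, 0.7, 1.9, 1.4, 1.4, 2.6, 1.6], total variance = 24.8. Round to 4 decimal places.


alpha = (k/(k-1)) * (1 - sum(s_i^2)/s_total^2)
sum(item variances) = 11.0
k/(k-1) = 7/6 = 1.166667
1 - 11.0/24.8 = 1 - 0.443548 = 0.556452
alpha = 1.166667 * 0.556452
= 0.6492


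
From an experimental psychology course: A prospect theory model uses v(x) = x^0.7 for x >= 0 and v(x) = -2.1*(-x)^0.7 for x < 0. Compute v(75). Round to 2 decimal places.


Since x = 75 >= 0, use v(x) = x^0.7
75^0.7 = 20.5373
v(75) = 20.54


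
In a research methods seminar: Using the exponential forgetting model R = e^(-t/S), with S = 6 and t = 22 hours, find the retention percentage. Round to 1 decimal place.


R = e^(-t/S)
-t/S = -22/6 = -3.666667
R = e^(-3.666667) = 0.025562
Percentage = 0.025562 * 100
= 2.6


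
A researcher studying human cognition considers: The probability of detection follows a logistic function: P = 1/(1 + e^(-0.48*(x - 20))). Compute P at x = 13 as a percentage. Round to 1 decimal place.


P(x) = 1/(1 + e^(-0.48*(13 - 20)))
Exponent = -0.48 * -7 = 3.36
e^(3.36) = 28.789191
P = 1/(1 + 28.789191) = 0.033569
Percentage = 3.4


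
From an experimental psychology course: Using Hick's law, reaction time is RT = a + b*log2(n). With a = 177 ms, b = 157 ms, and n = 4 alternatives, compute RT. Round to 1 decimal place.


RT = 177 + 157 * log2(4)
log2(4) = 2.0
RT = 177 + 157 * 2.0
= 177 + 314.0
= 491.0 ms


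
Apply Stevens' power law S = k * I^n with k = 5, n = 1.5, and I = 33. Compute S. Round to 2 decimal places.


S = 5 * 33^1.5
33^1.5 = 189.5706
S = 5 * 189.5706
= 947.85


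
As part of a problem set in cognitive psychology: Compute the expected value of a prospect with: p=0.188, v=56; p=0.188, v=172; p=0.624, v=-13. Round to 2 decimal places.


EU = sum(p_i * v_i)
0.188 * 56 = 10.528
0.188 * 172 = 32.336
0.624 * -13 = -8.112
EU = 10.528 + 32.336 + -8.112
= 34.75


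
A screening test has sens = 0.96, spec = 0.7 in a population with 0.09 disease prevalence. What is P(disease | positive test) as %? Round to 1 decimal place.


PPV = (sens * prev) / (sens * prev + (1-spec) * (1-prev))
Numerator = 0.96 * 0.09 = 0.0864
P(positive and no disease) = (1 - spec) * (1 - prev) = (1 - 0.7) * (1 - 0.09) = 0.273
Denominator = 0.0864 + 0.273 = 0.3594
PPV = 0.0864 / 0.3594 = 0.240401
As percentage = 24.0


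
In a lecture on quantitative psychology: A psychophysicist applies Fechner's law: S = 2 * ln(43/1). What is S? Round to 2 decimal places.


S = 2 * ln(43/1)
I/I0 = 43.0
ln(43.0) = 3.7612
S = 2 * 3.7612
= 7.52


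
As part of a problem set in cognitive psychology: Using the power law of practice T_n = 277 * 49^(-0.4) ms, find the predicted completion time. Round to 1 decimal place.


T_n = 277 * 49^(-0.4)
49^(-0.4) = 0.210825
T_n = 277 * 0.210825
= 58.4 ms


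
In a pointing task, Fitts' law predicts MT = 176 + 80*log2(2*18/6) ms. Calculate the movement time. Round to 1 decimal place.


MT = 176 + 80 * log2(2*18/6)
2D/W = 6.0
log2(6.0) = 2.585
MT = 176 + 80 * 2.585
= 382.8 ms


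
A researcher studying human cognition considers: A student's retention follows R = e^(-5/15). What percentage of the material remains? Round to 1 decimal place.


R = e^(-t/S)
-t/S = -5/15 = -0.333333
R = e^(-0.333333) = 0.716532
Percentage = 0.716532 * 100
= 71.7


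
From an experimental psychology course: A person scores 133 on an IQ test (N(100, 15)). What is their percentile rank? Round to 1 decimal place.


z = (IQ - mean) / SD
z = (133 - 100) / 15 = 2.2
Percentile = Phi(2.2) * 100
Phi(2.2) = 0.986097
= 98.6


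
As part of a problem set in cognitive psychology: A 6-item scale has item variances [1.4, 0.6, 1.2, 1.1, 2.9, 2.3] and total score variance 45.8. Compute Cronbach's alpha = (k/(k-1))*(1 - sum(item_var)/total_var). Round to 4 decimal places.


alpha = (k/(k-1)) * (1 - sum(s_i^2)/s_total^2)
sum(item variances) = 9.5
k/(k-1) = 6/5 = 1.2
1 - 9.5/45.8 = 1 - 0.207424 = 0.792576
alpha = 1.2 * 0.792576
= 0.9511


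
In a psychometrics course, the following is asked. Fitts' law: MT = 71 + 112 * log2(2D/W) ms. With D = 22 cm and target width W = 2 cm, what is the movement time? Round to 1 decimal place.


MT = 71 + 112 * log2(2*22/2)
2D/W = 22.0
log2(22.0) = 4.4594
MT = 71 + 112 * 4.4594
= 570.5 ms


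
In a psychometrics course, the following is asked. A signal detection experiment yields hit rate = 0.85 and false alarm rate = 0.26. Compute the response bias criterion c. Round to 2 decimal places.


c = -0.5 * (z(HR) + z(FAR))
z(0.85) = 1.0364
z(0.26) = -0.6433
c = -0.5 * (1.0364 + -0.6433)
= -0.5 * 0.3931
= -0.20


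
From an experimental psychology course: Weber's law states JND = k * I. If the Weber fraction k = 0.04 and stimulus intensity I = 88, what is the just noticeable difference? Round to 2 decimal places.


JND = k * I
JND = 0.04 * 88
= 3.52


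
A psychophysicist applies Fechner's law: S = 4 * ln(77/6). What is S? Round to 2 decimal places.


S = 4 * ln(77/6)
I/I0 = 12.833333
ln(12.833333) = 2.552
S = 4 * 2.552
= 10.21


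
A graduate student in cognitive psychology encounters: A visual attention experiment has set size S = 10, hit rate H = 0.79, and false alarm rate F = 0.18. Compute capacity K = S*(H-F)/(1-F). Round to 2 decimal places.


K = S * (H - F) / (1 - F)
H - F = 0.61
1 - F = 0.82
K = 10 * 0.61 / 0.82
= 7.44


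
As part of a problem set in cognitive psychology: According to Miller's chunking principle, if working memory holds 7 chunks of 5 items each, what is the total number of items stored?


Total items = chunks * items_per_chunk
= 7 * 5
= 35


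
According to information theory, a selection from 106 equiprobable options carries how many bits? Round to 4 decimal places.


H = log2(n)
H = log2(106)
= 6.7279


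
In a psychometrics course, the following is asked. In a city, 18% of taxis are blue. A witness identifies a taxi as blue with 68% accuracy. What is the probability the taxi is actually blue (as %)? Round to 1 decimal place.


P(blue | says blue) = P(says blue | blue)*P(blue) / [P(says blue | blue)*P(blue) + P(says blue | not blue)*P(not blue)]
Numerator = 0.68 * 0.18 = 0.1224
False identification = 0.32 * 0.82 = 0.2624
P = 0.1224 / (0.1224 + 0.2624)
= 0.1224 / 0.3848
As percentage = 31.8


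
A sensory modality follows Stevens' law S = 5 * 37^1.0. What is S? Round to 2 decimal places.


S = 5 * 37^1.0
37^1.0 = 37.0
S = 5 * 37.0
= 185.00


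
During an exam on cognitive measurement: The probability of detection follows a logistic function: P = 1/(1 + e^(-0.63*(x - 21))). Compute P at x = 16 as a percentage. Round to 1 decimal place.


P(x) = 1/(1 + e^(-0.63*(16 - 21)))
Exponent = -0.63 * -5 = 3.15
e^(3.15) = 23.336065
P = 1/(1 + 23.336065) = 0.041091
Percentage = 4.1


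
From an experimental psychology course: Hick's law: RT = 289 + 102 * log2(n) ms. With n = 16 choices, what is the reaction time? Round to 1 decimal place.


RT = 289 + 102 * log2(16)
log2(16) = 4.0
RT = 289 + 102 * 4.0
= 289 + 408.0
= 697.0 ms


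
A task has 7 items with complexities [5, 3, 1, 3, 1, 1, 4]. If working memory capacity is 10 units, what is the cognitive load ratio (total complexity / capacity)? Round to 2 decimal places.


Total complexity = 5 + 3 + 1 + 3 + 1 + 1 + 4 = 18
Load = total / capacity = 18 / 10
= 1.80


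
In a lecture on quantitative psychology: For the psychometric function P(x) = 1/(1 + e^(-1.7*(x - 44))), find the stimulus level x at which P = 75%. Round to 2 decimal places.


At P = 0.75: 0.75 = 1/(1 + e^(-k*(x-x0)))
Solving: e^(-k*(x-x0)) = 1/3
x = x0 + ln(3)/k
ln(3) = 1.0986
x = 44 + 1.0986/1.7
= 44 + 0.6462
= 44.65


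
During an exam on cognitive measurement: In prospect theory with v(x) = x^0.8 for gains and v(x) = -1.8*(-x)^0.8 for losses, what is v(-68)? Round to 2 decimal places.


Since x = -68 < 0, use v(x) = -lambda*(-x)^alpha
(-x) = 68
68^0.8 = 29.242
v(-68) = -1.8 * 29.242
= -52.64


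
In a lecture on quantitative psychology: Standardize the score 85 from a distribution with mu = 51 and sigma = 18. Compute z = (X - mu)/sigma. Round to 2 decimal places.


z = (X - mu) / sigma
= (85 - 51) / 18
= 34 / 18
= 1.89


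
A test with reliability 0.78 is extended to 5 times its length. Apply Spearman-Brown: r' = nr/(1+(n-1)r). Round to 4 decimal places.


r_new = n*r / (1 + (n-1)*r)
Numerator = 5 * 0.78 = 3.9
Denominator = 1 + 4 * 0.78 = 4.12
r_new = 3.9 / 4.12
= 0.9466


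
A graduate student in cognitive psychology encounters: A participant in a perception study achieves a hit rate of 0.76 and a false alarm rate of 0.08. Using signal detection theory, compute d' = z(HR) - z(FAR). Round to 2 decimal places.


d' = z(HR) - z(FAR)
z(0.76) = 0.7063
z(0.08) = -1.4051
d' = 0.7063 - -1.4051
= 2.11


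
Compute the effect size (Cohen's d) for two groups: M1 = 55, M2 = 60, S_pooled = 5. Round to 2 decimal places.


Cohen's d = (M1 - M2) / S_pooled
= (55 - 60) / 5
= -5 / 5
= -1.00


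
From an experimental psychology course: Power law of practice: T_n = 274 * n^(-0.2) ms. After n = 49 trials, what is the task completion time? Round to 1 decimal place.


T_n = 274 * 49^(-0.2)
49^(-0.2) = 0.459157
T_n = 274 * 0.459157
= 125.8 ms


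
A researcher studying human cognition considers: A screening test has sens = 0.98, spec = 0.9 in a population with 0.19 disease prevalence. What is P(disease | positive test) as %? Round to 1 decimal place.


PPV = (sens * prev) / (sens * prev + (1-spec) * (1-prev))
Numerator = 0.98 * 0.19 = 0.1862
P(positive and no disease) = (1 - spec) * (1 - prev) = (1 - 0.9) * (1 - 0.19) = 0.081
Denominator = 0.1862 + 0.081 = 0.2672
PPV = 0.1862 / 0.2672 = 0.696856
As percentage = 69.7


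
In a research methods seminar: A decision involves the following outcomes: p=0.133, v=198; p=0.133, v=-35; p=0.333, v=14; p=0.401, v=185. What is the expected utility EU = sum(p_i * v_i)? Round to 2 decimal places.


EU = sum(p_i * v_i)
0.133 * 198 = 26.334
0.133 * -35 = -4.655
0.333 * 14 = 4.662
0.401 * 185 = 74.185
EU = 26.334 + -4.655 + 4.662 + 74.185
= 100.53


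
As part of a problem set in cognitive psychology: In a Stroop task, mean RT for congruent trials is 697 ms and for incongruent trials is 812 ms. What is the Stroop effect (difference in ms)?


Stroop effect = RT(incongruent) - RT(congruent)
= 812 - 697
= 115 ms


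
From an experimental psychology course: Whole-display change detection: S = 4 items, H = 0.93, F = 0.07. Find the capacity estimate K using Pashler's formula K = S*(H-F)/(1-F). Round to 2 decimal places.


K = S * (H - F) / (1 - F)
H - F = 0.86
1 - F = 0.93
K = 4 * 0.86 / 0.93
= 3.70
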